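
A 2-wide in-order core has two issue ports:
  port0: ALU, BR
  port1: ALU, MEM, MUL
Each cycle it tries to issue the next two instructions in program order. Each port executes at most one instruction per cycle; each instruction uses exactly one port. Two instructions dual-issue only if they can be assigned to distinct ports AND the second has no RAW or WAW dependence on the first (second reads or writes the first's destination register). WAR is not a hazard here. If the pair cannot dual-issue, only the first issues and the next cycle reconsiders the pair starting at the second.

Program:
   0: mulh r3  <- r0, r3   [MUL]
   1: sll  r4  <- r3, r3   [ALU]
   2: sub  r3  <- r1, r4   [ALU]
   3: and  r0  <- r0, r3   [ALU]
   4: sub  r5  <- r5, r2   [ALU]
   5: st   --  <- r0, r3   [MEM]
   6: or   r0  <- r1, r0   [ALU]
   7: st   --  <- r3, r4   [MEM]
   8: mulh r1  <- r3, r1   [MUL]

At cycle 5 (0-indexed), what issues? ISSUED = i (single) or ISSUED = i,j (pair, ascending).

[0] i0  mulh  -- RAW r3
[1] i1  sll  -- RAW r4
[2] i2  sub  -- RAW r3
[3] i3/i4  and sub  -- dual
[4] i5/i6  st or  -- dual
[5] i7  st  -- no-port MEM/MUL
[6] i8  mulh  -- tail

ISSUED = 7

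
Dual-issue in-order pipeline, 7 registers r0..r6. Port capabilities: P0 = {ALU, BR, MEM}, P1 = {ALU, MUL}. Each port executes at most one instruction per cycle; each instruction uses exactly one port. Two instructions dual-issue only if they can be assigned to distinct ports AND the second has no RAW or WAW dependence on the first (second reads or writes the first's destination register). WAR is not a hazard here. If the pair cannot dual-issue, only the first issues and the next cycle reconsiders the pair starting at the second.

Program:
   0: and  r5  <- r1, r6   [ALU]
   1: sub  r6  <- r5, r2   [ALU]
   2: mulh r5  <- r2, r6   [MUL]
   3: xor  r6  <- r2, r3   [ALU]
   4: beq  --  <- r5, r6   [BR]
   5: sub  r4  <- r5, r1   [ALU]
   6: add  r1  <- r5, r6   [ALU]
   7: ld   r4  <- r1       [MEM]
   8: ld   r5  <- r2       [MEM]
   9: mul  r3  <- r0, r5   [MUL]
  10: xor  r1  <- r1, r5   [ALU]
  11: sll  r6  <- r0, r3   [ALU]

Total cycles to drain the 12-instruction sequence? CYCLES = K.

CYCLES = 9

c0: i0 and  RAW r5
c1: i1 sub  RAW r6
c2: i2,i3 mulh/xor  pair
c3: i4,i5 beq/sub  pair
c4: i6 add  RAW r1
c5: i7 ld  no-port MEM/MEM
c6: i8 ld  RAW r5
c7: i9,i10 mul/xor  pair
c8: i11 sll  tail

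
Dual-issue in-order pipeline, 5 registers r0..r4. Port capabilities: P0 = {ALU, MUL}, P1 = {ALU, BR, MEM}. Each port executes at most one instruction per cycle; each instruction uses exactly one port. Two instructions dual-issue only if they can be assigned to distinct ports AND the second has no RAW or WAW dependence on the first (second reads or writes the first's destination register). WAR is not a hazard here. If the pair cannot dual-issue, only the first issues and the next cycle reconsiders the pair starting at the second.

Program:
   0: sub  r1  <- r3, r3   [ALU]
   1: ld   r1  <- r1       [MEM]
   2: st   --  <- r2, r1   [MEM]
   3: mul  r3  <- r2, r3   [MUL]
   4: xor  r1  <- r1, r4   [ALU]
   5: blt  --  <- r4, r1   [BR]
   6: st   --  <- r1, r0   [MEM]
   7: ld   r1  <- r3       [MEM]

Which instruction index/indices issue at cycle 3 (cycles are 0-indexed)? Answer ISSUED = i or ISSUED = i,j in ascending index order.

ISSUED = 4

c0: i0 sub  RAW+WAW r1
c1: i1 ld  no-port MEM/MEM
c2: i2&i3 st+mul  pair
c3: i4 xor  RAW r1
c4: i5 blt  no-port BR/MEM
c5: i6 st  no-port MEM/MEM
c6: i7 ld  tail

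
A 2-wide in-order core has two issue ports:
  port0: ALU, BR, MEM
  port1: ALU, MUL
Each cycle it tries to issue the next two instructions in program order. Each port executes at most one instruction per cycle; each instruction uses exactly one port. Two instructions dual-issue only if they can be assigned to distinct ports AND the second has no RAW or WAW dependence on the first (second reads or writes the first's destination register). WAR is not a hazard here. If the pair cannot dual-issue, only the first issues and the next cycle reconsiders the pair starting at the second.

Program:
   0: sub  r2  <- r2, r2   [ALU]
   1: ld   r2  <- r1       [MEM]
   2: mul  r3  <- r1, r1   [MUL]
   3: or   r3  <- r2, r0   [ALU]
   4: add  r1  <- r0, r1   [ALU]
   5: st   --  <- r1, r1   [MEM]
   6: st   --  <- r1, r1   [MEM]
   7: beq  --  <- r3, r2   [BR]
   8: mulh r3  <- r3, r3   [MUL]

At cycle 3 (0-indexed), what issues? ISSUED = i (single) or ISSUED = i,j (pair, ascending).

0. sub @i0  | WAW r2
1. ld;mul @i1,i2  | 2-wide
2. or;add @i3,i4  | 2-wide
3. st @i5  | no-port MEM/MEM
4. st @i6  | no-port MEM/BR
5. beq;mulh @i7,i8  | 2-wide

ISSUED = 5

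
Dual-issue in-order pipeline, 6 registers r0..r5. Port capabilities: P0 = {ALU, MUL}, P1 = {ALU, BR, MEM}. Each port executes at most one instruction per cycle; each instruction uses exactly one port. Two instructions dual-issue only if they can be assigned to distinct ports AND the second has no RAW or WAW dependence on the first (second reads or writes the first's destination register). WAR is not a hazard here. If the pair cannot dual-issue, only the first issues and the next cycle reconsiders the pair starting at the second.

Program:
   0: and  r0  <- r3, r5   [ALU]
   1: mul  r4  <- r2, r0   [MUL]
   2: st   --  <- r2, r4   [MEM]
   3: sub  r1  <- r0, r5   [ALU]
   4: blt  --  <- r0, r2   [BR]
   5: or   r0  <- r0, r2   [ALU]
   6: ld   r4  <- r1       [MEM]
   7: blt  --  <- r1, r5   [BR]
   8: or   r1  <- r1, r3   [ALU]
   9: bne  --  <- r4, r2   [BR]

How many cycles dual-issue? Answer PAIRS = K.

PAIRS = 3

[0] i0  and  -- RAW r0
[1] i1  mul  -- RAW r4
[2] i2&i3  st;sub  -- dual
[3] i4&i5  blt;or  -- dual
[4] i6  ld  -- no-port MEM/BR
[5] i7&i8  blt;or  -- dual
[6] i9  bne  -- tail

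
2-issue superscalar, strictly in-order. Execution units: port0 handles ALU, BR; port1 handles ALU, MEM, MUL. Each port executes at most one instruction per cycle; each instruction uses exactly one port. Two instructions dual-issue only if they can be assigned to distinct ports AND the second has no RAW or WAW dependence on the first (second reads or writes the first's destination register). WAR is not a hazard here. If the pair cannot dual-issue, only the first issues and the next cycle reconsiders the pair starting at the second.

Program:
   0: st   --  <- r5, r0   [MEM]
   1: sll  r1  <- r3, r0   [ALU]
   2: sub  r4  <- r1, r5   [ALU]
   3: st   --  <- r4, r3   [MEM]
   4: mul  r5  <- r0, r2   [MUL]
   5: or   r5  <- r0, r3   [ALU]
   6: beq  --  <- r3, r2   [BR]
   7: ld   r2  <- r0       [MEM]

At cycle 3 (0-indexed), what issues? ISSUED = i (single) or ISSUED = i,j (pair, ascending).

#0 head=0: st+sll i0+i1 2-wide
#1 head=2: sub i2 RAW r4
#2 head=3: st i3 no-port MEM/MUL
#3 head=4: mul i4 WAW r5
#4 head=5: or+beq i5+i6 2-wide
#5 head=7: ld i7 tail

ISSUED = 4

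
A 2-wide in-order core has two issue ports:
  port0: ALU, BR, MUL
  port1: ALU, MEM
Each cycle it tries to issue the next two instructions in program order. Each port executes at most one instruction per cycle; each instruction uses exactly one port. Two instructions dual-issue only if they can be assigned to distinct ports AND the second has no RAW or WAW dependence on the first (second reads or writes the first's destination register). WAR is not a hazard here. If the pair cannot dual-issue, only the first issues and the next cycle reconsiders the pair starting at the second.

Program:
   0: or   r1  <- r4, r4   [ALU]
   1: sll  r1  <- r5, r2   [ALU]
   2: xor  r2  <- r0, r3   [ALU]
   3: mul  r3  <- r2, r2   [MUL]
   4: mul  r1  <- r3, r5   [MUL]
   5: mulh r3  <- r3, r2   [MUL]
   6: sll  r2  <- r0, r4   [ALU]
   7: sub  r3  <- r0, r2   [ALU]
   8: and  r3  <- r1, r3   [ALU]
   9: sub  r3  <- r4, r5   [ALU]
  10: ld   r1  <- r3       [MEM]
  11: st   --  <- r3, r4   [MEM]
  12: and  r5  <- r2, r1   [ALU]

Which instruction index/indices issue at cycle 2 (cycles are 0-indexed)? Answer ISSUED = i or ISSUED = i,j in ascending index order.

  cy0 -> i0 (or) WAW r1
  cy1 -> i1&i2 (sll;xor) pair
  cy2 -> i3 (mul) no-port MUL/MUL
  cy3 -> i4 (mul) no-port MUL/MUL
  cy4 -> i5&i6 (mulh;sll) pair
  cy5 -> i7 (sub) RAW+WAW r3
  cy6 -> i8 (and) WAW r3
  cy7 -> i9 (sub) RAW r3
  cy8 -> i10 (ld) no-port MEM/MEM
  cy9 -> i11&i12 (st;and) pair

ISSUED = 3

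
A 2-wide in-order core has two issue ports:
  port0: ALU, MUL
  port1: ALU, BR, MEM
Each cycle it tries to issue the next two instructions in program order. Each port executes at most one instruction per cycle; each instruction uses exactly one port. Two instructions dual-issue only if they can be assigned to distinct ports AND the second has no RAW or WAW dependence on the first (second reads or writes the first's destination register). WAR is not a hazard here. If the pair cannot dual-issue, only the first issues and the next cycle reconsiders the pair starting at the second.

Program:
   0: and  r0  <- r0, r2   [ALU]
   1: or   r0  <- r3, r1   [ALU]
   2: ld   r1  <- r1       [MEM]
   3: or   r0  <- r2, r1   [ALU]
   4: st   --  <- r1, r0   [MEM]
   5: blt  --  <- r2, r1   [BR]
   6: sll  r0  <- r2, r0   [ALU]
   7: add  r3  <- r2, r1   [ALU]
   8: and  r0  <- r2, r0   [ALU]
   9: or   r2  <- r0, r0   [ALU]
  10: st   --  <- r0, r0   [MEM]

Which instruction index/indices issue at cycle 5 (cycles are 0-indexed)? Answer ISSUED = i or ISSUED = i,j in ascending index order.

t=0 i0:and ; WAW r0
t=1 i1/i2:or;ld ; pair
t=2 i3:or ; RAW r0
t=3 i4:st ; no-port MEM/BR
t=4 i5/i6:blt;sll ; pair
t=5 i7/i8:add;and ; pair
t=6 i9/i10:or;st ; pair

ISSUED = 7,8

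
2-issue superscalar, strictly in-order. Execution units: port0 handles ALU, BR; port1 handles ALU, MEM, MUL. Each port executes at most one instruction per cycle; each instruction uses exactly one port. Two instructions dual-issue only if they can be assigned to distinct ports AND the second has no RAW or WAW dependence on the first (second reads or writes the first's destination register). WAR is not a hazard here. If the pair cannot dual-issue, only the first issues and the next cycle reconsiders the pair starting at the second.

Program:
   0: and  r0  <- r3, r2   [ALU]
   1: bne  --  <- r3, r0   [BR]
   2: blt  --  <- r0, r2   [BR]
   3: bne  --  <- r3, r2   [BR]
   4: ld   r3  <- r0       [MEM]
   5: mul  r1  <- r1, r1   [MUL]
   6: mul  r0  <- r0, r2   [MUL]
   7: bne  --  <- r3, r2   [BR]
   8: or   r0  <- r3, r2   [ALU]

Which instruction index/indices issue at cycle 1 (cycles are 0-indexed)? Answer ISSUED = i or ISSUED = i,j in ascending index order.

c0: i0 and.ALU  RAW r0
c1: i1 bne.BR  no-port BR/BR
c2: i2 blt.BR  no-port BR/BR
c3: i3/i4 bne.BR/ld.MEM  pair
c4: i5 mul.MUL  no-port MUL/MUL
c5: i6/i7 mul.MUL/bne.BR  pair
c6: i8 or.ALU  tail

ISSUED = 1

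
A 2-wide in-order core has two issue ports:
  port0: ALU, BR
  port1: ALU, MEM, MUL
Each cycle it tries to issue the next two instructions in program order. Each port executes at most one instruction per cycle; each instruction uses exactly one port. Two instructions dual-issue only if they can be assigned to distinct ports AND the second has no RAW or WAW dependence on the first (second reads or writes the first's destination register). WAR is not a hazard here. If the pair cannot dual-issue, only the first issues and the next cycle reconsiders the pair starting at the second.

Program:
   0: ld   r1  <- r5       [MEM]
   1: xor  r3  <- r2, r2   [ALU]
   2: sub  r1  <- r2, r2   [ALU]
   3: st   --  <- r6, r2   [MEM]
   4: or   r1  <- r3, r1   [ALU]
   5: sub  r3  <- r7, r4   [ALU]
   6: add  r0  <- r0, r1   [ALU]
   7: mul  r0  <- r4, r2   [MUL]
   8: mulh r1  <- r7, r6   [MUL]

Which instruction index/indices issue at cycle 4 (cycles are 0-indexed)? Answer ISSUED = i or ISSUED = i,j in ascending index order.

#0 head=0: ld/xor i0,i1 pair
#1 head=2: sub/st i2,i3 pair
#2 head=4: or/sub i4,i5 pair
#3 head=6: add i6 WAW r0
#4 head=7: mul i7 no-port MUL/MUL
#5 head=8: mulh i8 tail

ISSUED = 7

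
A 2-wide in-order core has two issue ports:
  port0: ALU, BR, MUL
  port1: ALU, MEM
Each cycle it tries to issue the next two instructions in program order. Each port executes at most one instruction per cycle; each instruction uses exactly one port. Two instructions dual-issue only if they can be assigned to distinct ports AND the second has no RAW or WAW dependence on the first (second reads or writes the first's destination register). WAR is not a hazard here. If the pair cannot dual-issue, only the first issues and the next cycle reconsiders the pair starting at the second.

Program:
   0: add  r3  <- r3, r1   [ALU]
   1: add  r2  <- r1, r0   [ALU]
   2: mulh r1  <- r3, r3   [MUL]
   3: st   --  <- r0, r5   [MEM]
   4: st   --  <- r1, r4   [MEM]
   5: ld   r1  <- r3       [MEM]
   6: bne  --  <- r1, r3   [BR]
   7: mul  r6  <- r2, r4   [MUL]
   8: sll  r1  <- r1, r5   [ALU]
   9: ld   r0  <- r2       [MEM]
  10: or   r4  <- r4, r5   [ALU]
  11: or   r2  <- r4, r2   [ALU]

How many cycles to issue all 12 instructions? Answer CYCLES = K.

#0 head=0: add add i0+i1 pair
#1 head=2: mulh st i2+i3 pair
#2 head=4: st i4 no-port MEM/MEM
#3 head=5: ld i5 RAW r1
#4 head=6: bne i6 no-port BR/MUL
#5 head=7: mul sll i7+i8 pair
#6 head=9: ld or i9+i10 pair
#7 head=11: or i11 tail

CYCLES = 8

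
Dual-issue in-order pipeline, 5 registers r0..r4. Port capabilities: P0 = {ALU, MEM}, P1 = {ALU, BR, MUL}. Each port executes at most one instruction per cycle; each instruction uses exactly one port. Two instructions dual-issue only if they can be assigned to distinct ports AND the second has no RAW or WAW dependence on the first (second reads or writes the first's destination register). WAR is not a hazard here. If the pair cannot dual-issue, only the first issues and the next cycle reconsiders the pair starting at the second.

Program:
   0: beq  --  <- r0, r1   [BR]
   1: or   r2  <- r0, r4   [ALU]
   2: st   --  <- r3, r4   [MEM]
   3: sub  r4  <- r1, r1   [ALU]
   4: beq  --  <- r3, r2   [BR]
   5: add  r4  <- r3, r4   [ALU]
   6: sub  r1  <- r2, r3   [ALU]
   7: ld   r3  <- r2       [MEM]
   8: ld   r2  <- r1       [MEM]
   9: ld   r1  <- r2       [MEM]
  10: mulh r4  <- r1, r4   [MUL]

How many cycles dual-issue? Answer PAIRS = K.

#0 head=0: beq.BR/or.ALU i0/i1 dual
#1 head=2: st.MEM/sub.ALU i2/i3 dual
#2 head=4: beq.BR/add.ALU i4/i5 dual
#3 head=6: sub.ALU/ld.MEM i6/i7 dual
#4 head=8: ld.MEM i8 no-port MEM/MEM
#5 head=9: ld.MEM i9 RAW r1
#6 head=10: mulh.MUL i10 tail

PAIRS = 4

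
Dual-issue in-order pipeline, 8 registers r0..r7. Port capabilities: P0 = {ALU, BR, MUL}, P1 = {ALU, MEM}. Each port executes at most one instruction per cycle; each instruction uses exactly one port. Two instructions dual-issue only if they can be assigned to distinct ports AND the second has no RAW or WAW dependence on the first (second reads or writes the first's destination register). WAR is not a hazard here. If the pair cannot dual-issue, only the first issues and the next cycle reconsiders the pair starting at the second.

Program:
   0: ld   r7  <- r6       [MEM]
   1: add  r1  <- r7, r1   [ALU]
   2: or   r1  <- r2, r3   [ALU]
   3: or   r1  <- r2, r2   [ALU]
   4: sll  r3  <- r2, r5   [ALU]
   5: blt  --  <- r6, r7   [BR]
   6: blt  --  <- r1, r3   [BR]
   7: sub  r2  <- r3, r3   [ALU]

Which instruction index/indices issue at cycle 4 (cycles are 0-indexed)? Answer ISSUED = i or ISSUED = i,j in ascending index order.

ISSUED = 5

0. ld @i0  | RAW r7
1. add @i1  | WAW r1
2. or @i2  | WAW r1
3. or;sll @i3,i4  | 2-wide
4. blt @i5  | no-port BR/BR
5. blt;sub @i6,i7  | 2-wide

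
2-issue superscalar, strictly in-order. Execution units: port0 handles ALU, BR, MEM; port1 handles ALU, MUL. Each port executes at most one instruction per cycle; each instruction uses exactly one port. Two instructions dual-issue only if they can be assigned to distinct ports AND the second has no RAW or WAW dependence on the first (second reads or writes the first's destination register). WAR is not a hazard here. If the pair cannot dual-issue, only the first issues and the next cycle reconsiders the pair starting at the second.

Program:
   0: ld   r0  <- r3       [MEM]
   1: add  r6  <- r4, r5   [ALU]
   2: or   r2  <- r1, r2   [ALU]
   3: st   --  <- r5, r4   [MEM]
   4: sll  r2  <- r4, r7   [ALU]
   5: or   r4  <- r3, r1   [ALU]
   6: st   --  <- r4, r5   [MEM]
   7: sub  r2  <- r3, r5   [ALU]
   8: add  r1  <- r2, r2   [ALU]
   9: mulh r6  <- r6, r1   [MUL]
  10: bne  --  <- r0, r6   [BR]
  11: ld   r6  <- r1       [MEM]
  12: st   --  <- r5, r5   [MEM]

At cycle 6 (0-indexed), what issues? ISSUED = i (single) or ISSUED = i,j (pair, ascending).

c0: i0,i1 ld;add  2-wide
c1: i2,i3 or;st  2-wide
c2: i4,i5 sll;or  2-wide
c3: i6,i7 st;sub  2-wide
c4: i8 add  RAW r1
c5: i9 mulh  RAW r6
c6: i10 bne  no-port BR/MEM
c7: i11 ld  no-port MEM/MEM
c8: i12 st  tail

ISSUED = 10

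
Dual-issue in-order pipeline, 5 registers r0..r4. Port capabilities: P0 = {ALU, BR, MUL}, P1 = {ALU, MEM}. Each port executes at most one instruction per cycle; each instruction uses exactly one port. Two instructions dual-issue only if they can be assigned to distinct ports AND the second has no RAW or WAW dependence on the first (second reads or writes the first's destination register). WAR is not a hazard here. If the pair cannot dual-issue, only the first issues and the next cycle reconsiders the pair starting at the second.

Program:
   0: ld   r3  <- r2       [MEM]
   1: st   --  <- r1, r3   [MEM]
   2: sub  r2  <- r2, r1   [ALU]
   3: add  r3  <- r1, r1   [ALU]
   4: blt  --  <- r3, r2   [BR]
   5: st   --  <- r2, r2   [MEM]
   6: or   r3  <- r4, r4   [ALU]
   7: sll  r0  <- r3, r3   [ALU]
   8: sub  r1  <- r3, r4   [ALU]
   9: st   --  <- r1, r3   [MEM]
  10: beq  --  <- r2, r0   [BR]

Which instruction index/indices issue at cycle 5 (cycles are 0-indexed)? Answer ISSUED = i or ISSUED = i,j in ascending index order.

#0 head=0: ld.MEM i0 no-port MEM/MEM
#1 head=1: st.MEM;sub.ALU i1,i2 2-wide
#2 head=3: add.ALU i3 RAW r3
#3 head=4: blt.BR;st.MEM i4,i5 2-wide
#4 head=6: or.ALU i6 RAW r3
#5 head=7: sll.ALU;sub.ALU i7,i8 2-wide
#6 head=9: st.MEM;beq.BR i9,i10 2-wide

ISSUED = 7,8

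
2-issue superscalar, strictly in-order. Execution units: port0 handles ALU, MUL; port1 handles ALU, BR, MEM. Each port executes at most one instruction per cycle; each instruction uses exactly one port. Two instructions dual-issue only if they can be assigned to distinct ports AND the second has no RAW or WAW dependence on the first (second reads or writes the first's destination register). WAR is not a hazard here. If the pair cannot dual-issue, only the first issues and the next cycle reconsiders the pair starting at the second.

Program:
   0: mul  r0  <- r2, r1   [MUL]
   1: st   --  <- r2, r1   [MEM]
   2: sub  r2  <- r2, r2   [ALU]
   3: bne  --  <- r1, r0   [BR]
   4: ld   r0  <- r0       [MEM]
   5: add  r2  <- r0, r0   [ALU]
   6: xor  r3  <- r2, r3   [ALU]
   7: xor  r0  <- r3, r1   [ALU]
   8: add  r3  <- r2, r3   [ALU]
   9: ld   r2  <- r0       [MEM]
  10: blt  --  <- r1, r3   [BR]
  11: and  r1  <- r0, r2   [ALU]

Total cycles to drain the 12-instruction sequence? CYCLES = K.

[0] i0/i1  mul;st  -- 2-wide
[1] i2/i3  sub;bne  -- 2-wide
[2] i4  ld  -- RAW r0
[3] i5  add  -- RAW r2
[4] i6  xor  -- RAW r3
[5] i7/i8  xor;add  -- 2-wide
[6] i9  ld  -- no-port MEM/BR
[7] i10/i11  blt;and  -- 2-wide

CYCLES = 8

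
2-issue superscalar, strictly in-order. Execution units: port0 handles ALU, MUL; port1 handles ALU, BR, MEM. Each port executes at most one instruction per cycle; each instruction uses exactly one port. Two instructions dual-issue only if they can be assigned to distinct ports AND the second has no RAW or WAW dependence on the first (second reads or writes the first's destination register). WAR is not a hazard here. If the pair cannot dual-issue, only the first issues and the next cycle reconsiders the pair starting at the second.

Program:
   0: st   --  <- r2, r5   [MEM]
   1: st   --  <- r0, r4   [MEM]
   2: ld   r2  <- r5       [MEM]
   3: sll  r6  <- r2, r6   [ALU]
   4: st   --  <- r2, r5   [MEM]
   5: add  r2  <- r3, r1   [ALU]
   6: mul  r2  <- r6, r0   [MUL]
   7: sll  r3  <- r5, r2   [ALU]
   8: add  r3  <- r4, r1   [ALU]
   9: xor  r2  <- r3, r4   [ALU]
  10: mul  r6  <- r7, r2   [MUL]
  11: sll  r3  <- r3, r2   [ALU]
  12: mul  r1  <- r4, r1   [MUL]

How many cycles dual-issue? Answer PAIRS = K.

t=0 i0:st ; no-port MEM/MEM
t=1 i1:st ; no-port MEM/MEM
t=2 i2:ld ; RAW r2
t=3 i3/i4:sll;st ; pair
t=4 i5:add ; WAW r2
t=5 i6:mul ; RAW r2
t=6 i7:sll ; WAW r3
t=7 i8:add ; RAW r3
t=8 i9:xor ; RAW r2
t=9 i10/i11:mul;sll ; pair
t=10 i12:mul ; tail

PAIRS = 2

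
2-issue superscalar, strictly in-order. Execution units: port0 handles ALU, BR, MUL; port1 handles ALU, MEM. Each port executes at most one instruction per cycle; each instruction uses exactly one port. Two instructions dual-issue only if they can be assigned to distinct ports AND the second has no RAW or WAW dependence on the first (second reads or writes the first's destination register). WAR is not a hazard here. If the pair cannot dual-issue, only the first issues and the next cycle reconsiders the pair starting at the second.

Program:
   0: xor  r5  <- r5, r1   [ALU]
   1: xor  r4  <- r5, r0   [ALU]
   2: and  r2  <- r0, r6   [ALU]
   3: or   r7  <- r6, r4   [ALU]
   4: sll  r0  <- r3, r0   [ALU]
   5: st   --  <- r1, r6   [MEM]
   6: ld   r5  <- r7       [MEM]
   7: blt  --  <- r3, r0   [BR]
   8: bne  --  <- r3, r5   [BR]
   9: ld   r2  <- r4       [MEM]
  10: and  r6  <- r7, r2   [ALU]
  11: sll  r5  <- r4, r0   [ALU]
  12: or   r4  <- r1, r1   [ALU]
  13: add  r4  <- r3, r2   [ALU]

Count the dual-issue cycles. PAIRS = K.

PAIRS = 5

#0 head=0: xor i0 RAW r5
#1 head=1: xor/and i1,i2 2-wide
#2 head=3: or/sll i3,i4 2-wide
#3 head=5: st i5 no-port MEM/MEM
#4 head=6: ld/blt i6,i7 2-wide
#5 head=8: bne/ld i8,i9 2-wide
#6 head=10: and/sll i10,i11 2-wide
#7 head=12: or i12 WAW r4
#8 head=13: add i13 tail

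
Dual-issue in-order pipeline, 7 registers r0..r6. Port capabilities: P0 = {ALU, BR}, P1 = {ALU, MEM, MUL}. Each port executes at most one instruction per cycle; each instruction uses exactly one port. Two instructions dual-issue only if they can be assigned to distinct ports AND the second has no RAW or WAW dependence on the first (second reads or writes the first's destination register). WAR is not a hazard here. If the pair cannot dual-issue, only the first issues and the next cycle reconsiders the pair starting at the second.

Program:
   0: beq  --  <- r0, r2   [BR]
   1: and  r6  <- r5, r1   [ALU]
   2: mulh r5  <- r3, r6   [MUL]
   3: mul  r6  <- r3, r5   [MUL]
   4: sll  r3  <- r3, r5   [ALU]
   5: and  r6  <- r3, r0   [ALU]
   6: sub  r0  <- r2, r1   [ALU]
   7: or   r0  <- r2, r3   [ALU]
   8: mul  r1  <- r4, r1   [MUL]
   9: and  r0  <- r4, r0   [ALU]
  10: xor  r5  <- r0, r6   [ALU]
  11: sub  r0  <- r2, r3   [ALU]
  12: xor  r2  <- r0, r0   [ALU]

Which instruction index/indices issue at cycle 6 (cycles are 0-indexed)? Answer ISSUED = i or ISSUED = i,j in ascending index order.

  cy0 -> i0+i1 (beq.BR/and.ALU) dual
  cy1 -> i2 (mulh.MUL) no-port MUL/MUL
  cy2 -> i3+i4 (mul.MUL/sll.ALU) dual
  cy3 -> i5+i6 (and.ALU/sub.ALU) dual
  cy4 -> i7+i8 (or.ALU/mul.MUL) dual
  cy5 -> i9 (and.ALU) RAW r0
  cy6 -> i10+i11 (xor.ALU/sub.ALU) dual
  cy7 -> i12 (xor.ALU) tail

ISSUED = 10,11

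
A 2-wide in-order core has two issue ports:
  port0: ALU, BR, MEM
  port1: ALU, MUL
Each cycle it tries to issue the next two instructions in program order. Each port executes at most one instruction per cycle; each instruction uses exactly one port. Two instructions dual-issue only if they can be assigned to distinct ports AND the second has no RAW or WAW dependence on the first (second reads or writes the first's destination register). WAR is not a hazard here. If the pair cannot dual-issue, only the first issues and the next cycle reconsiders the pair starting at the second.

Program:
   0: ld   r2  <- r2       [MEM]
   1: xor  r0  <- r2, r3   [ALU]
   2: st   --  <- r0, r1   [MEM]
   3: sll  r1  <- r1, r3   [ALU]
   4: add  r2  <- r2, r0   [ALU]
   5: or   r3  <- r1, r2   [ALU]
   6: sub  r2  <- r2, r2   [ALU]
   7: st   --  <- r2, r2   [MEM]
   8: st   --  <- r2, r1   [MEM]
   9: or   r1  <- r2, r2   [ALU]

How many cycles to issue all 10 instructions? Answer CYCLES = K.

  cy0 -> i0 (ld.MEM) RAW r2
  cy1 -> i1 (xor.ALU) RAW r0
  cy2 -> i2+i3 (st.MEM;sll.ALU) pair
  cy3 -> i4 (add.ALU) RAW r2
  cy4 -> i5+i6 (or.ALU;sub.ALU) pair
  cy5 -> i7 (st.MEM) no-port MEM/MEM
  cy6 -> i8+i9 (st.MEM;or.ALU) pair

CYCLES = 7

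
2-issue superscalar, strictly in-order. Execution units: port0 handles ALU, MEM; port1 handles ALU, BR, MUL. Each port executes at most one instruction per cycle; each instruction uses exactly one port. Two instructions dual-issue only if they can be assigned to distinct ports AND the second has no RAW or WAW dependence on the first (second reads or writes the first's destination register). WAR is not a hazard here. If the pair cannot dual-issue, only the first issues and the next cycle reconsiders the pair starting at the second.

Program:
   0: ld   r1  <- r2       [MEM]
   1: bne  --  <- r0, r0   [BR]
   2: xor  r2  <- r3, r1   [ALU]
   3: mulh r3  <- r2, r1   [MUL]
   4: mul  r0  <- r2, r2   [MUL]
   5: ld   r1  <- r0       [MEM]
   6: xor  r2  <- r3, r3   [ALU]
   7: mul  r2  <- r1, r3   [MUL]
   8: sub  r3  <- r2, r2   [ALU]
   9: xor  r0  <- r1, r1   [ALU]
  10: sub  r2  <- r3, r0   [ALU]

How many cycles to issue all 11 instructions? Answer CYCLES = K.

CYCLES = 8

  cy0 -> i0&i1 (ld.MEM bne.BR) pair
  cy1 -> i2 (xor.ALU) RAW r2
  cy2 -> i3 (mulh.MUL) no-port MUL/MUL
  cy3 -> i4 (mul.MUL) RAW r0
  cy4 -> i5&i6 (ld.MEM xor.ALU) pair
  cy5 -> i7 (mul.MUL) RAW r2
  cy6 -> i8&i9 (sub.ALU xor.ALU) pair
  cy7 -> i10 (sub.ALU) tail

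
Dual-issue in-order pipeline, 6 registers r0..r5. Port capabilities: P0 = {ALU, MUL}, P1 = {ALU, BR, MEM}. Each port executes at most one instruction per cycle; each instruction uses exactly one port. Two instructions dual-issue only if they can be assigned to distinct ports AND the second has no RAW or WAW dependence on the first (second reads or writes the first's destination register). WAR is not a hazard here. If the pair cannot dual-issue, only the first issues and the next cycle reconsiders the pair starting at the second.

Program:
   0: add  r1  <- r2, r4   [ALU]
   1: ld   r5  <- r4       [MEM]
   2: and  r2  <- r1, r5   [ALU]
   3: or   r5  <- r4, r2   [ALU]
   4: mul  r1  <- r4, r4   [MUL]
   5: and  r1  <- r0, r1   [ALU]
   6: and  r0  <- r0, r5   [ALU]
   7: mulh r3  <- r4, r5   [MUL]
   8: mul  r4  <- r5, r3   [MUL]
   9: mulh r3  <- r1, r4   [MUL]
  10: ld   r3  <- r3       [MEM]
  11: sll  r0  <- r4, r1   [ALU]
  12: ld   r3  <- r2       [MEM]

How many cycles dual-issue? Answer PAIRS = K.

PAIRS = 4

[0] i0&i1  add;ld  -- 2-wide
[1] i2  and  -- RAW r2
[2] i3&i4  or;mul  -- 2-wide
[3] i5&i6  and;and  -- 2-wide
[4] i7  mulh  -- no-port MUL/MUL
[5] i8  mul  -- no-port MUL/MUL
[6] i9  mulh  -- RAW+WAW r3
[7] i10&i11  ld;sll  -- 2-wide
[8] i12  ld  -- tail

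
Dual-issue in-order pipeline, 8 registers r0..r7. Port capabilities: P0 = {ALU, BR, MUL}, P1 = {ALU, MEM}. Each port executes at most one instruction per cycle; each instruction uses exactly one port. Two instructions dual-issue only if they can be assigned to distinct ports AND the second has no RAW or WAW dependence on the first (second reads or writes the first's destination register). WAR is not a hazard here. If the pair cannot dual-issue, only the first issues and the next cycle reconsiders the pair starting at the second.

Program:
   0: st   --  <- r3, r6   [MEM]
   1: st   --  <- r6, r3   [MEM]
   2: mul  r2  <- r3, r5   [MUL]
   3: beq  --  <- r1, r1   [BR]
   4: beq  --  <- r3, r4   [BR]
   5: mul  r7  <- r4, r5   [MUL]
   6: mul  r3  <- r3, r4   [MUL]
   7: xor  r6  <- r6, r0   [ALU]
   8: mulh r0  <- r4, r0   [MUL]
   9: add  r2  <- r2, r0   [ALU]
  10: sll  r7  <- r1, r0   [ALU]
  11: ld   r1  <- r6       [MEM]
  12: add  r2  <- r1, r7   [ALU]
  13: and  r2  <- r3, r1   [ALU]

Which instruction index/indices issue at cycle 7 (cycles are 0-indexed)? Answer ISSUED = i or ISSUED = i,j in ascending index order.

ISSUED = 9,10

  cy0 -> i0 (st.MEM) no-port MEM/MEM
  cy1 -> i1&i2 (st.MEM;mul.MUL) 2-wide
  cy2 -> i3 (beq.BR) no-port BR/BR
  cy3 -> i4 (beq.BR) no-port BR/MUL
  cy4 -> i5 (mul.MUL) no-port MUL/MUL
  cy5 -> i6&i7 (mul.MUL;xor.ALU) 2-wide
  cy6 -> i8 (mulh.MUL) RAW r0
  cy7 -> i9&i10 (add.ALU;sll.ALU) 2-wide
  cy8 -> i11 (ld.MEM) RAW r1
  cy9 -> i12 (add.ALU) WAW r2
  cy10 -> i13 (and.ALU) tail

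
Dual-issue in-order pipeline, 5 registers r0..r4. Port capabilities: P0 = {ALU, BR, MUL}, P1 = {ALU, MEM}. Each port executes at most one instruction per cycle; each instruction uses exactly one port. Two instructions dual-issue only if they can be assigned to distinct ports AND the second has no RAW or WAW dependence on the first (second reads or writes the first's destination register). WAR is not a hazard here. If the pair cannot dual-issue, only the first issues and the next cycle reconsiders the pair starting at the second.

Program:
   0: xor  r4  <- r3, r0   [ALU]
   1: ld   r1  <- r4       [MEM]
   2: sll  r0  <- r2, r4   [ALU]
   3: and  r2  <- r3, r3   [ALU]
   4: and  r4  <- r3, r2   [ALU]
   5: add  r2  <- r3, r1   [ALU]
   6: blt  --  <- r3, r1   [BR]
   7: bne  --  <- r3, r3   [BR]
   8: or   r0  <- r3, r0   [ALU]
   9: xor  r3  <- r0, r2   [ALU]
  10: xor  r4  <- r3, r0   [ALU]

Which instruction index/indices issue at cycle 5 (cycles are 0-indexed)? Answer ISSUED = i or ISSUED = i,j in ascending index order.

c0: i0 xor.ALU  RAW r4
c1: i1+i2 ld.MEM/sll.ALU  dual
c2: i3 and.ALU  RAW r2
c3: i4+i5 and.ALU/add.ALU  dual
c4: i6 blt.BR  no-port BR/BR
c5: i7+i8 bne.BR/or.ALU  dual
c6: i9 xor.ALU  RAW r3
c7: i10 xor.ALU  tail

ISSUED = 7,8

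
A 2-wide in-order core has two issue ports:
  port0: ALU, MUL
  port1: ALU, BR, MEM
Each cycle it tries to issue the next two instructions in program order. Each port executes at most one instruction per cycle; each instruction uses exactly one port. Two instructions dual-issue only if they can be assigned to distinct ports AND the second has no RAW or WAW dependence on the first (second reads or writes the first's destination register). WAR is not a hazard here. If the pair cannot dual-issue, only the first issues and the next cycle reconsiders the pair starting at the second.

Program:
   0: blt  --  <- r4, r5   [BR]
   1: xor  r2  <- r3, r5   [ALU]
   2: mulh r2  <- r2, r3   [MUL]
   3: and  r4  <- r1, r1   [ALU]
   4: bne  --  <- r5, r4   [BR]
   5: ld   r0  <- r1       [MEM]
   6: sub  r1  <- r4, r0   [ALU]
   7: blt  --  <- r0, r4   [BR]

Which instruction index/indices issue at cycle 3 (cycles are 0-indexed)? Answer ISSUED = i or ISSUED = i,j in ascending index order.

ISSUED = 5

c0: i0,i1 blt+xor  2-wide
c1: i2,i3 mulh+and  2-wide
c2: i4 bne  no-port BR/MEM
c3: i5 ld  RAW r0
c4: i6,i7 sub+blt  2-wide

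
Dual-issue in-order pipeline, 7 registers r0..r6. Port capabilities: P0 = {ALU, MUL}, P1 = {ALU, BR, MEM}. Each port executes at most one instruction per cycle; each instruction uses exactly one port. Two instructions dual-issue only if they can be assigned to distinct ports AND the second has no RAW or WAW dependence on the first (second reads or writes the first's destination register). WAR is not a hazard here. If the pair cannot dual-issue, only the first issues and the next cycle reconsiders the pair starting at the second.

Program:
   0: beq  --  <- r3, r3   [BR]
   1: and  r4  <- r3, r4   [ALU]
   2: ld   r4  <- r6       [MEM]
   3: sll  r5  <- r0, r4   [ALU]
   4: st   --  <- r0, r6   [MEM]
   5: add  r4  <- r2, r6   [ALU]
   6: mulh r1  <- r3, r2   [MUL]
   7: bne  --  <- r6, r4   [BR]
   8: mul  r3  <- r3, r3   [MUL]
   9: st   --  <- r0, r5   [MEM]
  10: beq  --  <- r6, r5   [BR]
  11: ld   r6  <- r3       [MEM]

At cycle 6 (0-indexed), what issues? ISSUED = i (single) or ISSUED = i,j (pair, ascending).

#0 head=0: beq and i0+i1 pair
#1 head=2: ld i2 RAW r4
#2 head=3: sll st i3+i4 pair
#3 head=5: add mulh i5+i6 pair
#4 head=7: bne mul i7+i8 pair
#5 head=9: st i9 no-port MEM/BR
#6 head=10: beq i10 no-port BR/MEM
#7 head=11: ld i11 tail

ISSUED = 10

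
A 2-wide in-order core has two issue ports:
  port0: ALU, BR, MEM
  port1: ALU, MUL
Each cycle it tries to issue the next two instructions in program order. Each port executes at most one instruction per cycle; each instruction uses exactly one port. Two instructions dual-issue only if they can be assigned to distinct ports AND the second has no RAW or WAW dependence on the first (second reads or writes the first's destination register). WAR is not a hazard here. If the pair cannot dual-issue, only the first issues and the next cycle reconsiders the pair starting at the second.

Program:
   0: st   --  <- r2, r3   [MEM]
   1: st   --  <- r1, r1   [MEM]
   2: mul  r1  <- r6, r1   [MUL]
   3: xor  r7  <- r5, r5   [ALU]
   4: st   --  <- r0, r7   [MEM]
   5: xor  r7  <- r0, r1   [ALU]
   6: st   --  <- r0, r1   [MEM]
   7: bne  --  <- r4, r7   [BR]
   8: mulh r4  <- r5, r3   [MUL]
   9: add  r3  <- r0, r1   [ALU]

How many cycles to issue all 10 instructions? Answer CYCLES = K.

t=0 i0:st.MEM ; no-port MEM/MEM
t=1 i1+i2:st.MEM/mul.MUL ; pair
t=2 i3:xor.ALU ; RAW r7
t=3 i4+i5:st.MEM/xor.ALU ; pair
t=4 i6:st.MEM ; no-port MEM/BR
t=5 i7+i8:bne.BR/mulh.MUL ; pair
t=6 i9:add.ALU ; tail

CYCLES = 7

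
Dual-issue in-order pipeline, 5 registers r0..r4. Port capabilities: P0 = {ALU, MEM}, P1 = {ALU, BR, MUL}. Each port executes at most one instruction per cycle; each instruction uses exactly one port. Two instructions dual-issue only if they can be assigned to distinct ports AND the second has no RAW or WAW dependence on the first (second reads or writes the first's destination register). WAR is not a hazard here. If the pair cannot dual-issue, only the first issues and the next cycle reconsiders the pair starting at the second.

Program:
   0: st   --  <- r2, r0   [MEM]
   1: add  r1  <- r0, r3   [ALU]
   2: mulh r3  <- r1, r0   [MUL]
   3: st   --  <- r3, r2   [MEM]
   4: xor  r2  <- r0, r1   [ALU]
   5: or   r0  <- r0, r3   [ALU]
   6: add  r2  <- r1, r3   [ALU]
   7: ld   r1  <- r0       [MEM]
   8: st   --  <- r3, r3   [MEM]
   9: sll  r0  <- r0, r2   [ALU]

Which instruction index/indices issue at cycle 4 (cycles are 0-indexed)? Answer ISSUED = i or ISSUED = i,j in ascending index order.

ISSUED = 7

t=0 i0/i1:st.MEM/add.ALU ; pair
t=1 i2:mulh.MUL ; RAW r3
t=2 i3/i4:st.MEM/xor.ALU ; pair
t=3 i5/i6:or.ALU/add.ALU ; pair
t=4 i7:ld.MEM ; no-port MEM/MEM
t=5 i8/i9:st.MEM/sll.ALU ; pair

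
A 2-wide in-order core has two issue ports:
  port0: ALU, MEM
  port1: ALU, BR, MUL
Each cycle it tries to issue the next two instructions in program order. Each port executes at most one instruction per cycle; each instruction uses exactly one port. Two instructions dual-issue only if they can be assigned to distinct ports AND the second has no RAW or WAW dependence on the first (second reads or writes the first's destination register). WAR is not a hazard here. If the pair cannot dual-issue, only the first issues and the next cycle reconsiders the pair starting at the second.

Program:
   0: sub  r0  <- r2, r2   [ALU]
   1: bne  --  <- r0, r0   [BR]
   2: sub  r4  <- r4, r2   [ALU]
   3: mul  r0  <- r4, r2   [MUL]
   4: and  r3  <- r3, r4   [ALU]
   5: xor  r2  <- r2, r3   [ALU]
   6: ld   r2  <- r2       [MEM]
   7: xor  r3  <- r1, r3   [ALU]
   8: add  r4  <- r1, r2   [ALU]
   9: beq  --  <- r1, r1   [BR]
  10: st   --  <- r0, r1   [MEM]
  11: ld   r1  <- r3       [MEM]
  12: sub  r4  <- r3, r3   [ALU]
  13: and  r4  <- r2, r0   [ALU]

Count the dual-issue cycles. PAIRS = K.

[0] i0  sub.ALU  -- RAW r0
[1] i1,i2  bne.BR/sub.ALU  -- 2-wide
[2] i3,i4  mul.MUL/and.ALU  -- 2-wide
[3] i5  xor.ALU  -- RAW+WAW r2
[4] i6,i7  ld.MEM/xor.ALU  -- 2-wide
[5] i8,i9  add.ALU/beq.BR  -- 2-wide
[6] i10  st.MEM  -- no-port MEM/MEM
[7] i11,i12  ld.MEM/sub.ALU  -- 2-wide
[8] i13  and.ALU  -- tail

PAIRS = 5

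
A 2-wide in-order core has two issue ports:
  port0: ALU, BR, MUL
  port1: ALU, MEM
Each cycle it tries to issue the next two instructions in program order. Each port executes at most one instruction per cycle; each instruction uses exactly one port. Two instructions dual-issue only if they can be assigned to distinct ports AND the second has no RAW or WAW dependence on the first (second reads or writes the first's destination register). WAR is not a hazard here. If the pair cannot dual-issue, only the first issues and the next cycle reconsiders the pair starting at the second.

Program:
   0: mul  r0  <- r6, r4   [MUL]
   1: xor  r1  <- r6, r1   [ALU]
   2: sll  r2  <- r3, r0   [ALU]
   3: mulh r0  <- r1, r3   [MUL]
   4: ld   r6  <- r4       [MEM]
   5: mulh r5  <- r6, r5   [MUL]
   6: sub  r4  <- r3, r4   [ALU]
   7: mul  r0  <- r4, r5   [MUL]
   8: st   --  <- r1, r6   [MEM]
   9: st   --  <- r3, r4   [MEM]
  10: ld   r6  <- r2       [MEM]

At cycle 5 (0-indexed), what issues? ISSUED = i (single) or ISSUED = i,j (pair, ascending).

ISSUED = 9

0. mul.MUL xor.ALU @i0+i1  | pair
1. sll.ALU mulh.MUL @i2+i3  | pair
2. ld.MEM @i4  | RAW r6
3. mulh.MUL sub.ALU @i5+i6  | pair
4. mul.MUL st.MEM @i7+i8  | pair
5. st.MEM @i9  | no-port MEM/MEM
6. ld.MEM @i10  | tail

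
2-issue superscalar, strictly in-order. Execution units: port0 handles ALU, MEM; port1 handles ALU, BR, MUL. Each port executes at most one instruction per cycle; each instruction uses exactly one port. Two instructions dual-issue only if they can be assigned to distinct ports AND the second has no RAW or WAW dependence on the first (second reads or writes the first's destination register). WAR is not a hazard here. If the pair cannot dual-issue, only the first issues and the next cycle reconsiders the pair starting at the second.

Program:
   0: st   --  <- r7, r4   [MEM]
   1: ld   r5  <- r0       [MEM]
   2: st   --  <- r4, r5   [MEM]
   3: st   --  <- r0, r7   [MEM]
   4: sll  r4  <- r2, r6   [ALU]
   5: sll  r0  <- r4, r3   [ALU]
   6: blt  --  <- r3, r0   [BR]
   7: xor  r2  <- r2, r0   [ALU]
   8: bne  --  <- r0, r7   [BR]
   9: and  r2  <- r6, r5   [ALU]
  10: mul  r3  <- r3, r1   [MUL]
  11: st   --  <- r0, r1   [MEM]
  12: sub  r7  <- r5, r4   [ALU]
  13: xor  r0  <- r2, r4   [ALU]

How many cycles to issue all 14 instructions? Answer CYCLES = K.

c0: i0 st  no-port MEM/MEM
c1: i1 ld  no-port MEM/MEM
c2: i2 st  no-port MEM/MEM
c3: i3+i4 st;sll  2-wide
c4: i5 sll  RAW r0
c5: i6+i7 blt;xor  2-wide
c6: i8+i9 bne;and  2-wide
c7: i10+i11 mul;st  2-wide
c8: i12+i13 sub;xor  2-wide

CYCLES = 9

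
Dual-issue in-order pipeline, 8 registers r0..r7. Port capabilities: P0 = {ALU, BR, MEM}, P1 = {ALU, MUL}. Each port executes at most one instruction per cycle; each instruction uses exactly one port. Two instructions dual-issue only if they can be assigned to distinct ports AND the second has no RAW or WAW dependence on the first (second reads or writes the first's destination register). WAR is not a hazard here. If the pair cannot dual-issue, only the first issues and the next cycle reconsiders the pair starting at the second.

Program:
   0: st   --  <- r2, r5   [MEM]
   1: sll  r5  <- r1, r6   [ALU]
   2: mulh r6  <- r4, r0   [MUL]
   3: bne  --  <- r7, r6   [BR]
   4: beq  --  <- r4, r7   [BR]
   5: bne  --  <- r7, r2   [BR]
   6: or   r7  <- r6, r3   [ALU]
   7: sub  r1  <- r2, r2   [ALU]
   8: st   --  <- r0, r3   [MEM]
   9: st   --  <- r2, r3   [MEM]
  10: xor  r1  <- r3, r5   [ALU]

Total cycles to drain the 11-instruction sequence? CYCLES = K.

CYCLES = 7

c0: i0+i1 st sll  pair
c1: i2 mulh  RAW r6
c2: i3 bne  no-port BR/BR
c3: i4 beq  no-port BR/BR
c4: i5+i6 bne or  pair
c5: i7+i8 sub st  pair
c6: i9+i10 st xor  pair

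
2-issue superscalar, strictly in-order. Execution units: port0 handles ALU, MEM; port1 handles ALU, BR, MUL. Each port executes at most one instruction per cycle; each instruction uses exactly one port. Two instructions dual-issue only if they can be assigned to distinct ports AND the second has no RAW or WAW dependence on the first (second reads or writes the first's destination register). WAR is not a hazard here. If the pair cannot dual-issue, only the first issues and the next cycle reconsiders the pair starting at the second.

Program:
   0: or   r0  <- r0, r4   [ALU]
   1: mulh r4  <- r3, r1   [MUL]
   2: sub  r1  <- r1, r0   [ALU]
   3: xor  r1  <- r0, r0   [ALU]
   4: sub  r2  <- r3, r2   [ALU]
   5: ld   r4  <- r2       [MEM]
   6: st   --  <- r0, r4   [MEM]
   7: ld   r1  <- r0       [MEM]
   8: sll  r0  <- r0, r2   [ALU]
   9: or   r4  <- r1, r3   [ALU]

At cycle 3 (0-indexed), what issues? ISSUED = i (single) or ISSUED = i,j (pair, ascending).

#0 head=0: or.ALU;mulh.MUL i0,i1 pair
#1 head=2: sub.ALU i2 WAW r1
#2 head=3: xor.ALU;sub.ALU i3,i4 pair
#3 head=5: ld.MEM i5 no-port MEM/MEM
#4 head=6: st.MEM i6 no-port MEM/MEM
#5 head=7: ld.MEM;sll.ALU i7,i8 pair
#6 head=9: or.ALU i9 tail

ISSUED = 5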